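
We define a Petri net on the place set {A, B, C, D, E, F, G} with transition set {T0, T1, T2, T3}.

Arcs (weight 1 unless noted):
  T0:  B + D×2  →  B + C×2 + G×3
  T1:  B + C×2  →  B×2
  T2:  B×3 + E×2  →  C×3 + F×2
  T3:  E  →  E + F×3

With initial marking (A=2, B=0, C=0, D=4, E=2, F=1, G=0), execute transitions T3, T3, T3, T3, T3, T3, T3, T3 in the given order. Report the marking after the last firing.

(A=2, B=0, C=0, D=4, E=2, F=25, G=0)

step 1: fire T3:  (A=2, B=0, C=0, D=4, E=2, F=1, G=0) → (A=2, B=0, C=0, D=4, E=2, F=4, G=0)
step 2: fire T3:  (A=2, B=0, C=0, D=4, E=2, F=4, G=0) → (A=2, B=0, C=0, D=4, E=2, F=7, G=0)
step 3: fire T3:  (A=2, B=0, C=0, D=4, E=2, F=7, G=0) → (A=2, B=0, C=0, D=4, E=2, F=10, G=0)
step 4: fire T3:  (A=2, B=0, C=0, D=4, E=2, F=10, G=0) → (A=2, B=0, C=0, D=4, E=2, F=13, G=0)
step 5: fire T3:  (A=2, B=0, C=0, D=4, E=2, F=13, G=0) → (A=2, B=0, C=0, D=4, E=2, F=16, G=0)
step 6: fire T3:  (A=2, B=0, C=0, D=4, E=2, F=16, G=0) → (A=2, B=0, C=0, D=4, E=2, F=19, G=0)
step 7: fire T3:  (A=2, B=0, C=0, D=4, E=2, F=19, G=0) → (A=2, B=0, C=0, D=4, E=2, F=22, G=0)
step 8: fire T3:  (A=2, B=0, C=0, D=4, E=2, F=22, G=0) → (A=2, B=0, C=0, D=4, E=2, F=25, G=0)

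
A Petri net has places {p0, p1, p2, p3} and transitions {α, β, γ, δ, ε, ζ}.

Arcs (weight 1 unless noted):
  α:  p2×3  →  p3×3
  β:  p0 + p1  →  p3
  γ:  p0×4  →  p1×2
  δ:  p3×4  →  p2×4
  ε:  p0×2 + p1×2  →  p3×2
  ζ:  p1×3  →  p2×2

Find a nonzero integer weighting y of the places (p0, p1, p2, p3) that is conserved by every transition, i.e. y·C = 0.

Incidence matrix C (rows=places, cols=transitions):
        α    β    γ    δ    ε    ζ
   p0   0   -1   -4    0   -2    0
   p1   0   -1    2    0   -2   -3
   p2  -3    0    0    4    0    2
   p3   3    1    0   -4    2    0

Candidate y = [1, 2, 3, 3]; check y·C column-wise:
  col α: 1·0 + 2·0 + 3·-3 + 3·3 = 0
  col β: 1·-1 + 2·-1 + 3·0 + 3·1 = 0
  col γ: 1·-4 + 2·2 + 3·0 + 3·0 = 0
  col δ: 1·0 + 2·0 + 3·4 + 3·-4 = 0
  col ε: 1·-2 + 2·-2 + 3·0 + 3·2 = 0
  col ζ: 1·0 + 2·-3 + 3·2 + 3·0 = 0

y = (p0:1, p1:2, p2:3, p3:3)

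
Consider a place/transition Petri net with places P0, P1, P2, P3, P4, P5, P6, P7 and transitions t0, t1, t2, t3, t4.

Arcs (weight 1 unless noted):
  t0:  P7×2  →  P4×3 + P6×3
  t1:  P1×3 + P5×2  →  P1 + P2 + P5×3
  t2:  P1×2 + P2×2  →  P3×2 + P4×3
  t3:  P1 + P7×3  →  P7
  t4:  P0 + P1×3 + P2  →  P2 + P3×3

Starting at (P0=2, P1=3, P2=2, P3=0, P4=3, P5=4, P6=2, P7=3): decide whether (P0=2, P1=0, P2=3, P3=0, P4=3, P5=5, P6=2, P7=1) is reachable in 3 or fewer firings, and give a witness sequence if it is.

step 1: fire t1:  (P0=2, P1=3, P2=2, P3=0, P4=3, P5=4, P6=2, P7=3) → (P0=2, P1=1, P2=3, P3=0, P4=3, P5=5, P6=2, P7=3)
step 2: fire t3:  (P0=2, P1=1, P2=3, P3=0, P4=3, P5=5, P6=2, P7=3) → (P0=2, P1=0, P2=3, P3=0, P4=3, P5=5, P6=2, P7=1)

YES — reachable via ⟨t1, t3⟩ (2 firings)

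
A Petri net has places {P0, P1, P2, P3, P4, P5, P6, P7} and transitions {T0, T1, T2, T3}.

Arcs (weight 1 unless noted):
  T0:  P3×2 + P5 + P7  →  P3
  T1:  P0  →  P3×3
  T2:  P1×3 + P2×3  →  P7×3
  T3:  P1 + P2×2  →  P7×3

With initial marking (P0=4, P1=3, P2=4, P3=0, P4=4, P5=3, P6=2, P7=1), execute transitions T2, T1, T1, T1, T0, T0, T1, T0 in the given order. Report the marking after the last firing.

step 1: fire T2:  (P0=4, P1=3, P2=4, P3=0, P4=4, P5=3, P6=2, P7=1) → (P0=4, P1=0, P2=1, P3=0, P4=4, P5=3, P6=2, P7=4)
step 2: fire T1:  (P0=4, P1=0, P2=1, P3=0, P4=4, P5=3, P6=2, P7=4) → (P0=3, P1=0, P2=1, P3=3, P4=4, P5=3, P6=2, P7=4)
step 3: fire T1:  (P0=3, P1=0, P2=1, P3=3, P4=4, P5=3, P6=2, P7=4) → (P0=2, P1=0, P2=1, P3=6, P4=4, P5=3, P6=2, P7=4)
step 4: fire T1:  (P0=2, P1=0, P2=1, P3=6, P4=4, P5=3, P6=2, P7=4) → (P0=1, P1=0, P2=1, P3=9, P4=4, P5=3, P6=2, P7=4)
step 5: fire T0:  (P0=1, P1=0, P2=1, P3=9, P4=4, P5=3, P6=2, P7=4) → (P0=1, P1=0, P2=1, P3=8, P4=4, P5=2, P6=2, P7=3)
step 6: fire T0:  (P0=1, P1=0, P2=1, P3=8, P4=4, P5=2, P6=2, P7=3) → (P0=1, P1=0, P2=1, P3=7, P4=4, P5=1, P6=2, P7=2)
step 7: fire T1:  (P0=1, P1=0, P2=1, P3=7, P4=4, P5=1, P6=2, P7=2) → (P0=0, P1=0, P2=1, P3=10, P4=4, P5=1, P6=2, P7=2)
step 8: fire T0:  (P0=0, P1=0, P2=1, P3=10, P4=4, P5=1, P6=2, P7=2) → (P0=0, P1=0, P2=1, P3=9, P4=4, P5=0, P6=2, P7=1)

(P0=0, P1=0, P2=1, P3=9, P4=4, P5=0, P6=2, P7=1)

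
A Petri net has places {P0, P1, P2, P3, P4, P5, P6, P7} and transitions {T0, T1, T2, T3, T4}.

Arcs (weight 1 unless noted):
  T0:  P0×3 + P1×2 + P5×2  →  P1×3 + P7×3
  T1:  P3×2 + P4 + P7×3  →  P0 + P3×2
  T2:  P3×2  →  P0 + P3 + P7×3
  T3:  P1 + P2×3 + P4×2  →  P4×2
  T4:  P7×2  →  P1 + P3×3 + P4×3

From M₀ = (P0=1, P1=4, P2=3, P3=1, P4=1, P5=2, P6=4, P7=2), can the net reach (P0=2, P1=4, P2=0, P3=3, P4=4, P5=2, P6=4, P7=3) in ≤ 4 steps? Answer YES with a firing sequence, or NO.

YES — reachable via ⟨T4, T2, T3⟩ (3 firings)

step 1: fire T4:  (P0=1, P1=4, P2=3, P3=1, P4=1, P5=2, P6=4, P7=2) → (P0=1, P1=5, P2=3, P3=4, P4=4, P5=2, P6=4, P7=0)
step 2: fire T2:  (P0=1, P1=5, P2=3, P3=4, P4=4, P5=2, P6=4, P7=0) → (P0=2, P1=5, P2=3, P3=3, P4=4, P5=2, P6=4, P7=3)
step 3: fire T3:  (P0=2, P1=5, P2=3, P3=3, P4=4, P5=2, P6=4, P7=3) → (P0=2, P1=4, P2=0, P3=3, P4=4, P5=2, P6=4, P7=3)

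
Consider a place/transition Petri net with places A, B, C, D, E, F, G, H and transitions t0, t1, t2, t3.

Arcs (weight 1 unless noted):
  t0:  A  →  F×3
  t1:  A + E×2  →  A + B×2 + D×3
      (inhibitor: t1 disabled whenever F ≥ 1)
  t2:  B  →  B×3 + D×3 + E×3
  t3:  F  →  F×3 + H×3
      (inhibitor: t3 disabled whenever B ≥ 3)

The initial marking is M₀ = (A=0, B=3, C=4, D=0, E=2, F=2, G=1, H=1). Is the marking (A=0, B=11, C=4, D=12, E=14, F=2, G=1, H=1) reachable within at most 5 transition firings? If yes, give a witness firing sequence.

step 1: fire t2:  (A=0, B=3, C=4, D=0, E=2, F=2, G=1, H=1) → (A=0, B=5, C=4, D=3, E=5, F=2, G=1, H=1)
step 2: fire t2:  (A=0, B=5, C=4, D=3, E=5, F=2, G=1, H=1) → (A=0, B=7, C=4, D=6, E=8, F=2, G=1, H=1)
step 3: fire t2:  (A=0, B=7, C=4, D=6, E=8, F=2, G=1, H=1) → (A=0, B=9, C=4, D=9, E=11, F=2, G=1, H=1)
step 4: fire t2:  (A=0, B=9, C=4, D=9, E=11, F=2, G=1, H=1) → (A=0, B=11, C=4, D=12, E=14, F=2, G=1, H=1)

YES — reachable via ⟨t2, t2, t2, t2⟩ (4 firings)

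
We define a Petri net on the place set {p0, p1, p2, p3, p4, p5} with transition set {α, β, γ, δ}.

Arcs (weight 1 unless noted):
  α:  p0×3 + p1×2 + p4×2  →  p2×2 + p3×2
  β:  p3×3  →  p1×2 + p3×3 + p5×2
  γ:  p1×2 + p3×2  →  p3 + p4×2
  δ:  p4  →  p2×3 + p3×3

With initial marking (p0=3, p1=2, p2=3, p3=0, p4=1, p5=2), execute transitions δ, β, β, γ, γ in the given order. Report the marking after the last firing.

step 1: fire δ:  (p0=3, p1=2, p2=3, p3=0, p4=1, p5=2) → (p0=3, p1=2, p2=6, p3=3, p4=0, p5=2)
step 2: fire β:  (p0=3, p1=2, p2=6, p3=3, p4=0, p5=2) → (p0=3, p1=4, p2=6, p3=3, p4=0, p5=4)
step 3: fire β:  (p0=3, p1=4, p2=6, p3=3, p4=0, p5=4) → (p0=3, p1=6, p2=6, p3=3, p4=0, p5=6)
step 4: fire γ:  (p0=3, p1=6, p2=6, p3=3, p4=0, p5=6) → (p0=3, p1=4, p2=6, p3=2, p4=2, p5=6)
step 5: fire γ:  (p0=3, p1=4, p2=6, p3=2, p4=2, p5=6) → (p0=3, p1=2, p2=6, p3=1, p4=4, p5=6)

(p0=3, p1=2, p2=6, p3=1, p4=4, p5=6)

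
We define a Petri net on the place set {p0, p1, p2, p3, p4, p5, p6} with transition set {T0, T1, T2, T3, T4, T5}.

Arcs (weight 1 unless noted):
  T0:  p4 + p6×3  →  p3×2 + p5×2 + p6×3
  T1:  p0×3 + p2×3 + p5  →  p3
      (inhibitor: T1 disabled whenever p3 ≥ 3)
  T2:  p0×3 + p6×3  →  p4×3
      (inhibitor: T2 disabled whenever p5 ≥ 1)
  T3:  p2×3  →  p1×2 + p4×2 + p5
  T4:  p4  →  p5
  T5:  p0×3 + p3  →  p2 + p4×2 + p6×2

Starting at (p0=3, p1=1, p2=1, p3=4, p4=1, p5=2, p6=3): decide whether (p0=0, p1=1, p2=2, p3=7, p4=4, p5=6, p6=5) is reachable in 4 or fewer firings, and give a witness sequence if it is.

depth 0: 1 marking
depth 1: 4 markings reached so far
depth 2: 6 markings reached so far
depth 3: 9 markings reached so far
depth 4: 13 markings reached so far
target is not among the 13 markings reachable within 4 steps

NO — not reachable within 4 firings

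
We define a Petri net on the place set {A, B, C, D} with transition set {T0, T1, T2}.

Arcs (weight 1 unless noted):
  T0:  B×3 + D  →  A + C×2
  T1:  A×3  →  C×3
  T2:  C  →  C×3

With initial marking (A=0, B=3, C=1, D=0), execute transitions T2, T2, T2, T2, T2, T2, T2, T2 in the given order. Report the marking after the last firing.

step 1: fire T2:  (A=0, B=3, C=1, D=0) → (A=0, B=3, C=3, D=0)
step 2: fire T2:  (A=0, B=3, C=3, D=0) → (A=0, B=3, C=5, D=0)
step 3: fire T2:  (A=0, B=3, C=5, D=0) → (A=0, B=3, C=7, D=0)
step 4: fire T2:  (A=0, B=3, C=7, D=0) → (A=0, B=3, C=9, D=0)
step 5: fire T2:  (A=0, B=3, C=9, D=0) → (A=0, B=3, C=11, D=0)
step 6: fire T2:  (A=0, B=3, C=11, D=0) → (A=0, B=3, C=13, D=0)
step 7: fire T2:  (A=0, B=3, C=13, D=0) → (A=0, B=3, C=15, D=0)
step 8: fire T2:  (A=0, B=3, C=15, D=0) → (A=0, B=3, C=17, D=0)

(A=0, B=3, C=17, D=0)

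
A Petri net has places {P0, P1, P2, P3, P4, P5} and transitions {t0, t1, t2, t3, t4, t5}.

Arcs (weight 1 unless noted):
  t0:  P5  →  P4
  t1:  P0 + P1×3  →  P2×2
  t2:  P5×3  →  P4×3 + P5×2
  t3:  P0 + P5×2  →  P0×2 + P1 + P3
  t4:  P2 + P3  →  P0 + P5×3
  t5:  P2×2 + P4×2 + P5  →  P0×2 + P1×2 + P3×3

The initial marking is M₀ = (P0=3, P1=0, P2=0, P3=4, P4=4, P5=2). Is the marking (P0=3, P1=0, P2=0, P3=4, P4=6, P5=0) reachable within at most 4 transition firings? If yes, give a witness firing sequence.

YES — reachable via ⟨t0, t0⟩ (2 firings)

step 1: fire t0:  (P0=3, P1=0, P2=0, P3=4, P4=4, P5=2) → (P0=3, P1=0, P2=0, P3=4, P4=5, P5=1)
step 2: fire t0:  (P0=3, P1=0, P2=0, P3=4, P4=5, P5=1) → (P0=3, P1=0, P2=0, P3=4, P4=6, P5=0)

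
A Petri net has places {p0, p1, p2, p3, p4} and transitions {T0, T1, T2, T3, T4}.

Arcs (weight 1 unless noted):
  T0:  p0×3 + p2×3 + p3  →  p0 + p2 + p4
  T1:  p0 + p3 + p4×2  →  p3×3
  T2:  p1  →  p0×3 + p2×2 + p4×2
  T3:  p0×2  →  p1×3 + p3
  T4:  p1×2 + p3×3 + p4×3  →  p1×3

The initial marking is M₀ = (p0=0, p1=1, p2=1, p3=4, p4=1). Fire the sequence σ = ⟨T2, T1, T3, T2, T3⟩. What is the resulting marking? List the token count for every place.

(p0=1, p1=5, p2=5, p3=8, p4=3)

step 1: fire T2:  (p0=0, p1=1, p2=1, p3=4, p4=1) → (p0=3, p1=0, p2=3, p3=4, p4=3)
step 2: fire T1:  (p0=3, p1=0, p2=3, p3=4, p4=3) → (p0=2, p1=0, p2=3, p3=6, p4=1)
step 3: fire T3:  (p0=2, p1=0, p2=3, p3=6, p4=1) → (p0=0, p1=3, p2=3, p3=7, p4=1)
step 4: fire T2:  (p0=0, p1=3, p2=3, p3=7, p4=1) → (p0=3, p1=2, p2=5, p3=7, p4=3)
step 5: fire T3:  (p0=3, p1=2, p2=5, p3=7, p4=3) → (p0=1, p1=5, p2=5, p3=8, p4=3)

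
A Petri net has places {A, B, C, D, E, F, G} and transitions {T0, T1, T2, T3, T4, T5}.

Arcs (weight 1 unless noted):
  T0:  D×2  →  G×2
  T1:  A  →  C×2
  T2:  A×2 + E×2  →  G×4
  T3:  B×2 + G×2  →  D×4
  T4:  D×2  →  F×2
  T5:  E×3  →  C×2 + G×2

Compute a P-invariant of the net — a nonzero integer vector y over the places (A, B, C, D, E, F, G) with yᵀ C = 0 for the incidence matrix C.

Incidence matrix C (rows=places, cols=transitions):
       T0   T1   T2   T3   T4   T5
    A   0   -1   -2    0    0    0
    B   0    0    0   -2    0    0
    C   0    2    0    0    0    2
    D  -2    0    0    4   -2    0
    E   0    0   -2    0    0   -3
    F   0    0    0    0    2    0
    G   2    0    4   -2    0    2

Candidate y = [2, 2, 1, 2, 2, 2, 2]; check y·C column-wise:
  col T0: 2·0 + 2·0 + 1·0 + 2·-2 + 2·0 + 2·0 + 2·2 = 0
  col T1: 2·-1 + 2·0 + 1·2 + 2·0 + 2·0 + 2·0 + 2·0 = 0
  col T2: 2·-2 + 2·0 + 1·0 + 2·0 + 2·-2 + 2·0 + 2·4 = 0
  col T3: 2·0 + 2·-2 + 1·0 + 2·4 + 2·0 + 2·0 + 2·-2 = 0
  col T4: 2·0 + 2·0 + 1·0 + 2·-2 + 2·0 + 2·2 + 2·0 = 0
  col T5: 2·0 + 2·0 + 1·2 + 2·0 + 2·-3 + 2·0 + 2·2 = 0

y = (A:2, B:2, C:1, D:2, E:2, F:2, G:2)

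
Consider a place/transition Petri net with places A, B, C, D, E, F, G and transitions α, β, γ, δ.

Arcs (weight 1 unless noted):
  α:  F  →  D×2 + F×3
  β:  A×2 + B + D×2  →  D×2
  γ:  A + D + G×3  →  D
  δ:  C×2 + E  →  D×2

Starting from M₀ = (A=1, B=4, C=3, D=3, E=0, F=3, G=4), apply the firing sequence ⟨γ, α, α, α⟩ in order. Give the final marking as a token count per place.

(A=0, B=4, C=3, D=9, E=0, F=9, G=1)

step 1: fire γ:  (A=1, B=4, C=3, D=3, E=0, F=3, G=4) → (A=0, B=4, C=3, D=3, E=0, F=3, G=1)
step 2: fire α:  (A=0, B=4, C=3, D=3, E=0, F=3, G=1) → (A=0, B=4, C=3, D=5, E=0, F=5, G=1)
step 3: fire α:  (A=0, B=4, C=3, D=5, E=0, F=5, G=1) → (A=0, B=4, C=3, D=7, E=0, F=7, G=1)
step 4: fire α:  (A=0, B=4, C=3, D=7, E=0, F=7, G=1) → (A=0, B=4, C=3, D=9, E=0, F=9, G=1)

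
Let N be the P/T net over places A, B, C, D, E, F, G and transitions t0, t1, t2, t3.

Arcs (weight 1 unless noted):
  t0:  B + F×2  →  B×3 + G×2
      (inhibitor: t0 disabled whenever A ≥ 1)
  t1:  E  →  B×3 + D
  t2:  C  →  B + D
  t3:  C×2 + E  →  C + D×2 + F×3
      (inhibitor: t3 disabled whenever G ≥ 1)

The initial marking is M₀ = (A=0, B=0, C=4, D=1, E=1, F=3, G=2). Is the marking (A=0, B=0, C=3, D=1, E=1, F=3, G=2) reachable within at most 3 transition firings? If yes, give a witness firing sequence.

depth 0: 1 marking
depth 1: 3 markings reached so far
depth 2: 7 markings reached so far
depth 3: 11 markings reached so far
target is not among the 11 markings reachable within 3 steps

NO — not reachable within 3 firings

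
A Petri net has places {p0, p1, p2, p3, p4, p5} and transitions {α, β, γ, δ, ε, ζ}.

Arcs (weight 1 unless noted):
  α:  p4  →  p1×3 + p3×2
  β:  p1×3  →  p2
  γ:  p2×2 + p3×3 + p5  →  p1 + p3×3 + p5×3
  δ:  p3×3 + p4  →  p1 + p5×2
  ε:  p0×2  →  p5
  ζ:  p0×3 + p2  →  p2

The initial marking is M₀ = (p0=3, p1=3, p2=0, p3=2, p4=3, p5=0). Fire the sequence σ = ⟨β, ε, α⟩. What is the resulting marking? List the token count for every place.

step 1: fire β:  (p0=3, p1=3, p2=0, p3=2, p4=3, p5=0) → (p0=3, p1=0, p2=1, p3=2, p4=3, p5=0)
step 2: fire ε:  (p0=3, p1=0, p2=1, p3=2, p4=3, p5=0) → (p0=1, p1=0, p2=1, p3=2, p4=3, p5=1)
step 3: fire α:  (p0=1, p1=0, p2=1, p3=2, p4=3, p5=1) → (p0=1, p1=3, p2=1, p3=4, p4=2, p5=1)

(p0=1, p1=3, p2=1, p3=4, p4=2, p5=1)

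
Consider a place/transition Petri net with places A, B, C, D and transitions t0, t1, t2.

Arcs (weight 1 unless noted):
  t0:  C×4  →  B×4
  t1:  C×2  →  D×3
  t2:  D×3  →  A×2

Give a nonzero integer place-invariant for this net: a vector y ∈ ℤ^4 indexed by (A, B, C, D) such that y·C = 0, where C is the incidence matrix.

y = (A:3, B:3, C:3, D:2)

Incidence matrix C (rows=places, cols=transitions):
       t0   t1   t2
    A   0    0    2
    B   4    0    0
    C  -4   -2    0
    D   0    3   -3

Candidate y = [3, 3, 3, 2]; check y·C column-wise:
  col t0: 3·0 + 3·4 + 3·-4 + 2·0 = 0
  col t1: 3·0 + 3·0 + 3·-2 + 2·3 = 0
  col t2: 3·2 + 3·0 + 3·0 + 2·-3 = 0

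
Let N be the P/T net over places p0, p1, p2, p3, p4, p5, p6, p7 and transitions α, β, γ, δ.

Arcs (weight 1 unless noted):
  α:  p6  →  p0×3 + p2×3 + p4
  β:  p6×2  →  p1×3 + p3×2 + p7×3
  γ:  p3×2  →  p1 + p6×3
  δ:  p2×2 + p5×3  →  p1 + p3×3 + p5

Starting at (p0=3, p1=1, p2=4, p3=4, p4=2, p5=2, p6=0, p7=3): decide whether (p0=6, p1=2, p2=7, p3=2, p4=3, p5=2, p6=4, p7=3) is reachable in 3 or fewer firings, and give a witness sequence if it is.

depth 0: 1 marking
depth 1: 2 markings reached so far
depth 2: 5 markings reached so far
depth 3: 9 markings reached so far
target is not among the 9 markings reachable within 3 steps

NO — not reachable within 3 firings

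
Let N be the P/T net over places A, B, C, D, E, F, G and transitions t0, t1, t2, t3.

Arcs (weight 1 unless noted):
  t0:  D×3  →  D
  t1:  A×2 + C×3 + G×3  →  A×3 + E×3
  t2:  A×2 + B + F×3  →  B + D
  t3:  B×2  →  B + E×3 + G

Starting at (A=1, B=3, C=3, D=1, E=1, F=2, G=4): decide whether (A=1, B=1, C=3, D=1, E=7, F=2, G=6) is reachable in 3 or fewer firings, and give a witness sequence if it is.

step 1: fire t3:  (A=1, B=3, C=3, D=1, E=1, F=2, G=4) → (A=1, B=2, C=3, D=1, E=4, F=2, G=5)
step 2: fire t3:  (A=1, B=2, C=3, D=1, E=4, F=2, G=5) → (A=1, B=1, C=3, D=1, E=7, F=2, G=6)

YES — reachable via ⟨t3, t3⟩ (2 firings)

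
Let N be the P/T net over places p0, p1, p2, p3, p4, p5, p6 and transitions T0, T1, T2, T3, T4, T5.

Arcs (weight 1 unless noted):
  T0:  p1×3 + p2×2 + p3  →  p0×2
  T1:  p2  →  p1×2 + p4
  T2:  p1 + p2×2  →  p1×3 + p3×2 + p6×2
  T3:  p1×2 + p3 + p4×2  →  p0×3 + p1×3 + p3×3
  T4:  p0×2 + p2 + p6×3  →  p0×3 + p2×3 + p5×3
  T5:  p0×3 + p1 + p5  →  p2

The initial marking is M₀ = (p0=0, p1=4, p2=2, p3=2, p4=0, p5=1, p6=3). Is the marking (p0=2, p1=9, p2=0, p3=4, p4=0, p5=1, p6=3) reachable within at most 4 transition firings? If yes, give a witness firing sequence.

depth 0: 1 marking
depth 1: 4 markings reached so far
depth 2: 5 markings reached so far
depth 3: 6 markings reached so far
depth 4: 7 markings reached so far
target is not among the 7 markings reachable within 4 steps

NO — not reachable within 4 firings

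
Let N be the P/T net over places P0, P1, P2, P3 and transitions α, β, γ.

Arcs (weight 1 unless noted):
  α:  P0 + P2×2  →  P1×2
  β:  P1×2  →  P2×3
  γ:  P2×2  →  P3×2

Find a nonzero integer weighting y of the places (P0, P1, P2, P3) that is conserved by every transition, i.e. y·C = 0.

Incidence matrix C (rows=places, cols=transitions):
        α    β    γ
   P0  -1    0    0
   P1   2   -2    0
   P2  -2    3   -2
   P3   0    0    2

Candidate y = [2, 3, 2, 2]; check y·C column-wise:
  col α: 2·-1 + 3·2 + 2·-2 + 2·0 = 0
  col β: 2·0 + 3·-2 + 2·3 + 2·0 = 0
  col γ: 2·0 + 3·0 + 2·-2 + 2·2 = 0

y = (P0:2, P1:3, P2:2, P3:2)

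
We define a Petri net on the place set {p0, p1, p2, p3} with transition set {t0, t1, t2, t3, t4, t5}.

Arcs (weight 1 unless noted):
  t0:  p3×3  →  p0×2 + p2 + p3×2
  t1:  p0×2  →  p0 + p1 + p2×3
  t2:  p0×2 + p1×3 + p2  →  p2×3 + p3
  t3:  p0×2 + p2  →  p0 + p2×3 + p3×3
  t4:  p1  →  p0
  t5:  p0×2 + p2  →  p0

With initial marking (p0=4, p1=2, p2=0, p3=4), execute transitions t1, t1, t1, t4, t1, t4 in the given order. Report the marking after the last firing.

(p0=2, p1=4, p2=12, p3=4)

step 1: fire t1:  (p0=4, p1=2, p2=0, p3=4) → (p0=3, p1=3, p2=3, p3=4)
step 2: fire t1:  (p0=3, p1=3, p2=3, p3=4) → (p0=2, p1=4, p2=6, p3=4)
step 3: fire t1:  (p0=2, p1=4, p2=6, p3=4) → (p0=1, p1=5, p2=9, p3=4)
step 4: fire t4:  (p0=1, p1=5, p2=9, p3=4) → (p0=2, p1=4, p2=9, p3=4)
step 5: fire t1:  (p0=2, p1=4, p2=9, p3=4) → (p0=1, p1=5, p2=12, p3=4)
step 6: fire t4:  (p0=1, p1=5, p2=12, p3=4) → (p0=2, p1=4, p2=12, p3=4)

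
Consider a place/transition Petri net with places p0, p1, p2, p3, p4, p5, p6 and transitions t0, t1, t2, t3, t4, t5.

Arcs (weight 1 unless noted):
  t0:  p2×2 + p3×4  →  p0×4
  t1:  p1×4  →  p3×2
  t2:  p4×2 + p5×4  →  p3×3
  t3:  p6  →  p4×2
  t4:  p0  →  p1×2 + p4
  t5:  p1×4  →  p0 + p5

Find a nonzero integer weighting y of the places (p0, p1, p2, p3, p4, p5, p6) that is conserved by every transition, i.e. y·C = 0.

Incidence matrix C (rows=places, cols=transitions):
       t0   t1   t2   t3   t4   t5
   p0   4    0    0    0   -1    1
   p1   0   -4    0    0    2   -4
   p2  -2    0    0    0    0    0
   p3  -4    2    3    0    0    0
   p4   0    0   -2    2    1    0
   p5   0    0   -4    0    0    1
   p6   0    0    0   -1    0    0

Candidate y = [3, 1, 2, 2, 1, 1, 2]; check y·C column-wise:
  col t0: 3·4 + 1·0 + 2·-2 + 2·-4 + 1·0 + 1·0 + 2·0 = 0
  col t1: 3·0 + 1·-4 + 2·0 + 2·2 + 1·0 + 1·0 + 2·0 = 0
  col t2: 3·0 + 1·0 + 2·0 + 2·3 + 1·-2 + 1·-4 + 2·0 = 0
  col t3: 3·0 + 1·0 + 2·0 + 2·0 + 1·2 + 1·0 + 2·-1 = 0
  col t4: 3·-1 + 1·2 + 2·0 + 2·0 + 1·1 + 1·0 + 2·0 = 0
  col t5: 3·1 + 1·-4 + 2·0 + 2·0 + 1·0 + 1·1 + 2·0 = 0

y = (p0:3, p1:1, p2:2, p3:2, p4:1, p5:1, p6:2)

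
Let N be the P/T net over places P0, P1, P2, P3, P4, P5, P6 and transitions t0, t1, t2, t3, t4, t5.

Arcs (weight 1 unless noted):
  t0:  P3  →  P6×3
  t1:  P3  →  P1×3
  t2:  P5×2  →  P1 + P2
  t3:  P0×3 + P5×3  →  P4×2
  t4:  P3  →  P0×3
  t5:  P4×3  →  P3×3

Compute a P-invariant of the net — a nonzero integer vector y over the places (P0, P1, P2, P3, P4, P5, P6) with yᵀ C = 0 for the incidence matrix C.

Incidence matrix C (rows=places, cols=transitions):
       t0   t1   t2   t3   t4   t5
   P0   0    0    0   -3    3    0
   P1   0    3    1    0    0    0
   P2   0    0    1    0    0    0
   P3  -1   -1    0    0   -1    3
   P4   0    0    0    2    0   -3
   P5   0    0   -2   -3    0    0
   P6   3    0    0    0    0    0

Candidate y = [1, 1, 1, 3, 3, 1, 1]; check y·C column-wise:
  col t0: 1·0 + 1·0 + 1·0 + 3·-1 + 3·0 + 1·0 + 1·3 = 0
  col t1: 1·0 + 1·3 + 1·0 + 3·-1 + 3·0 + 1·0 + 1·0 = 0
  col t2: 1·0 + 1·1 + 1·1 + 3·0 + 3·0 + 1·-2 + 1·0 = 0
  col t3: 1·-3 + 1·0 + 1·0 + 3·0 + 3·2 + 1·-3 + 1·0 = 0
  col t4: 1·3 + 1·0 + 1·0 + 3·-1 + 3·0 + 1·0 + 1·0 = 0
  col t5: 1·0 + 1·0 + 1·0 + 3·3 + 3·-3 + 1·0 + 1·0 = 0

y = (P0:1, P1:1, P2:1, P3:3, P4:3, P5:1, P6:1)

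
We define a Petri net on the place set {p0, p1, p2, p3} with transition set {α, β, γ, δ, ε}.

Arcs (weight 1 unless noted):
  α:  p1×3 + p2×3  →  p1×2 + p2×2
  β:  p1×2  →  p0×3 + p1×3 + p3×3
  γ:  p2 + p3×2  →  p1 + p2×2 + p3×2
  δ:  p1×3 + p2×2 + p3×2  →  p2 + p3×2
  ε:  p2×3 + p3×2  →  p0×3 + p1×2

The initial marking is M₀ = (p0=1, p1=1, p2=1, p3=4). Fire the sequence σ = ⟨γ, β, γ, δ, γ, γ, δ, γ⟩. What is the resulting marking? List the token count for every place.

(p0=4, p1=1, p2=4, p3=7)

step 1: fire γ:  (p0=1, p1=1, p2=1, p3=4) → (p0=1, p1=2, p2=2, p3=4)
step 2: fire β:  (p0=1, p1=2, p2=2, p3=4) → (p0=4, p1=3, p2=2, p3=7)
step 3: fire γ:  (p0=4, p1=3, p2=2, p3=7) → (p0=4, p1=4, p2=3, p3=7)
step 4: fire δ:  (p0=4, p1=4, p2=3, p3=7) → (p0=4, p1=1, p2=2, p3=7)
step 5: fire γ:  (p0=4, p1=1, p2=2, p3=7) → (p0=4, p1=2, p2=3, p3=7)
step 6: fire γ:  (p0=4, p1=2, p2=3, p3=7) → (p0=4, p1=3, p2=4, p3=7)
step 7: fire δ:  (p0=4, p1=3, p2=4, p3=7) → (p0=4, p1=0, p2=3, p3=7)
step 8: fire γ:  (p0=4, p1=0, p2=3, p3=7) → (p0=4, p1=1, p2=4, p3=7)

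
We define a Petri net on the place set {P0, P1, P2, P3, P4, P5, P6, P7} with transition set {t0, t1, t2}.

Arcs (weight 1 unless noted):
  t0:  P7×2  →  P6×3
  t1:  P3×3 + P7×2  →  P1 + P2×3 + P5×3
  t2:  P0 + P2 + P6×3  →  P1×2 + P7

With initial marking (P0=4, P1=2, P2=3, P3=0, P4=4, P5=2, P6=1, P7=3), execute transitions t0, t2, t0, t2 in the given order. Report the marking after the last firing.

step 1: fire t0:  (P0=4, P1=2, P2=3, P3=0, P4=4, P5=2, P6=1, P7=3) → (P0=4, P1=2, P2=3, P3=0, P4=4, P5=2, P6=4, P7=1)
step 2: fire t2:  (P0=4, P1=2, P2=3, P3=0, P4=4, P5=2, P6=4, P7=1) → (P0=3, P1=4, P2=2, P3=0, P4=4, P5=2, P6=1, P7=2)
step 3: fire t0:  (P0=3, P1=4, P2=2, P3=0, P4=4, P5=2, P6=1, P7=2) → (P0=3, P1=4, P2=2, P3=0, P4=4, P5=2, P6=4, P7=0)
step 4: fire t2:  (P0=3, P1=4, P2=2, P3=0, P4=4, P5=2, P6=4, P7=0) → (P0=2, P1=6, P2=1, P3=0, P4=4, P5=2, P6=1, P7=1)

(P0=2, P1=6, P2=1, P3=0, P4=4, P5=2, P6=1, P7=1)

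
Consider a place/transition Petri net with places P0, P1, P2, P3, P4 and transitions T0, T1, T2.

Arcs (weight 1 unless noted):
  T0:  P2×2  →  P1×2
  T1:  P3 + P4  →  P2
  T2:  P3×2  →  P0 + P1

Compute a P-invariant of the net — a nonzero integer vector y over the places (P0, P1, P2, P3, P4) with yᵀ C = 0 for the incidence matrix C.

Incidence matrix C (rows=places, cols=transitions):
       T0   T1   T2
   P0   0    0    1
   P1   2    0    1
   P2  -2    1    0
   P3   0   -1   -2
   P4   0   -1    0

Candidate y = [1, 1, 1, 1, 0]; check y·C column-wise:
  col T0: 1·0 + 1·2 + 1·-2 + 1·0 = 0
  col T1: 1·0 + 1·0 + 1·1 + 1·-1 + 0·-1 = 0
  col T2: 1·1 + 1·1 + 1·0 + 1·-2 = 0

y = (P0:1, P1:1, P2:1, P3:1, P4:0)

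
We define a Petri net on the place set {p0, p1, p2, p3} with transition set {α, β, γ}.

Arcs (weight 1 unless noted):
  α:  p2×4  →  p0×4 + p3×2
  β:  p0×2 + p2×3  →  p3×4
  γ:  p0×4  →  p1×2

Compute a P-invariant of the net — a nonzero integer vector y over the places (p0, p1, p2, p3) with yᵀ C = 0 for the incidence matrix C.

Incidence matrix C (rows=places, cols=transitions):
        α    β    γ
   p0   4   -2   -4
   p1   0    0    2
   p2  -4   -3    0
   p3   2    4    0

Candidate y = [1, 2, 2, 2]; check y·C column-wise:
  col α: 1·4 + 2·0 + 2·-4 + 2·2 = 0
  col β: 1·-2 + 2·0 + 2·-3 + 2·4 = 0
  col γ: 1·-4 + 2·2 + 2·0 + 2·0 = 0

y = (p0:1, p1:2, p2:2, p3:2)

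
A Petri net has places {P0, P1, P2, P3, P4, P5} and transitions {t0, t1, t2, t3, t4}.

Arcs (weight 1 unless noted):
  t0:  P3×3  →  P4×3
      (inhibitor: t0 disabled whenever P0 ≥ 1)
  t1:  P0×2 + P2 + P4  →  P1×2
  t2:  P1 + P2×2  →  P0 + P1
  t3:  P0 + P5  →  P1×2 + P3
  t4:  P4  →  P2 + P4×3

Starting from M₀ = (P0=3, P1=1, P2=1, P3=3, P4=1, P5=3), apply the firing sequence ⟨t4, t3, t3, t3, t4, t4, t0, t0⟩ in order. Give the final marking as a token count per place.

step 1: fire t4:  (P0=3, P1=1, P2=1, P3=3, P4=1, P5=3) → (P0=3, P1=1, P2=2, P3=3, P4=3, P5=3)
step 2: fire t3:  (P0=3, P1=1, P2=2, P3=3, P4=3, P5=3) → (P0=2, P1=3, P2=2, P3=4, P4=3, P5=2)
step 3: fire t3:  (P0=2, P1=3, P2=2, P3=4, P4=3, P5=2) → (P0=1, P1=5, P2=2, P3=5, P4=3, P5=1)
step 4: fire t3:  (P0=1, P1=5, P2=2, P3=5, P4=3, P5=1) → (P0=0, P1=7, P2=2, P3=6, P4=3, P5=0)
step 5: fire t4:  (P0=0, P1=7, P2=2, P3=6, P4=3, P5=0) → (P0=0, P1=7, P2=3, P3=6, P4=5, P5=0)
step 6: fire t4:  (P0=0, P1=7, P2=3, P3=6, P4=5, P5=0) → (P0=0, P1=7, P2=4, P3=6, P4=7, P5=0)
step 7: fire t0:  (P0=0, P1=7, P2=4, P3=6, P4=7, P5=0) → (P0=0, P1=7, P2=4, P3=3, P4=10, P5=0)
step 8: fire t0:  (P0=0, P1=7, P2=4, P3=3, P4=10, P5=0) → (P0=0, P1=7, P2=4, P3=0, P4=13, P5=0)

(P0=0, P1=7, P2=4, P3=0, P4=13, P5=0)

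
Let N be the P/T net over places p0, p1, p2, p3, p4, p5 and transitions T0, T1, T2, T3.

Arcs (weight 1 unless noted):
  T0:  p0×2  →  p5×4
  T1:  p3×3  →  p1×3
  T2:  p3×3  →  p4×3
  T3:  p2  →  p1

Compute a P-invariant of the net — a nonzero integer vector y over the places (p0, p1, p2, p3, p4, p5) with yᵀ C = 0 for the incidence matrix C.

y = (p0:0, p1:1, p2:1, p3:1, p4:1, p5:0)

Incidence matrix C (rows=places, cols=transitions):
       T0   T1   T2   T3
   p0  -2    0    0    0
   p1   0    3    0    1
   p2   0    0    0   -1
   p3   0   -3   -3    0
   p4   0    0    3    0
   p5   4    0    0    0

Candidate y = [0, 1, 1, 1, 1, 0]; check y·C column-wise:
  col T0: 0·-2 + 1·0 + 1·0 + 1·0 + 1·0 + 0·4 = 0
  col T1: 1·3 + 1·0 + 1·-3 + 1·0 = 0
  col T2: 1·0 + 1·0 + 1·-3 + 1·3 = 0
  col T3: 1·1 + 1·-1 + 1·0 + 1·0 = 0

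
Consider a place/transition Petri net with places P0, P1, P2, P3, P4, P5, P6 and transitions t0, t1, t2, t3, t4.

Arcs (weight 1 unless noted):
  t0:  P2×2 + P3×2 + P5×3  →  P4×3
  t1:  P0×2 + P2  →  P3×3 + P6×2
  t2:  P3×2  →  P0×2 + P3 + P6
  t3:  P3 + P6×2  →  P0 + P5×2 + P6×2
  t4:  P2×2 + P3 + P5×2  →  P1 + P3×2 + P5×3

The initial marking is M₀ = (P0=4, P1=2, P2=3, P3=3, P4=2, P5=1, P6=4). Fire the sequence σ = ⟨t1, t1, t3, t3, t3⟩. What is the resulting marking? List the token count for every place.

(P0=3, P1=2, P2=1, P3=6, P4=2, P5=7, P6=8)

step 1: fire t1:  (P0=4, P1=2, P2=3, P3=3, P4=2, P5=1, P6=4) → (P0=2, P1=2, P2=2, P3=6, P4=2, P5=1, P6=6)
step 2: fire t1:  (P0=2, P1=2, P2=2, P3=6, P4=2, P5=1, P6=6) → (P0=0, P1=2, P2=1, P3=9, P4=2, P5=1, P6=8)
step 3: fire t3:  (P0=0, P1=2, P2=1, P3=9, P4=2, P5=1, P6=8) → (P0=1, P1=2, P2=1, P3=8, P4=2, P5=3, P6=8)
step 4: fire t3:  (P0=1, P1=2, P2=1, P3=8, P4=2, P5=3, P6=8) → (P0=2, P1=2, P2=1, P3=7, P4=2, P5=5, P6=8)
step 5: fire t3:  (P0=2, P1=2, P2=1, P3=7, P4=2, P5=5, P6=8) → (P0=3, P1=2, P2=1, P3=6, P4=2, P5=7, P6=8)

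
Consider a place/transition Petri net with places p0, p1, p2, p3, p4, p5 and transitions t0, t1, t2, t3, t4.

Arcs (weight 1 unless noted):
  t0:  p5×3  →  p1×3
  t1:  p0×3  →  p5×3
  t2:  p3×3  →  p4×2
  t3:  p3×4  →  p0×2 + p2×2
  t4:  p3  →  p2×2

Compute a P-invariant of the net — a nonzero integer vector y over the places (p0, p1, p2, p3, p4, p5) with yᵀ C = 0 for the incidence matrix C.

Incidence matrix C (rows=places, cols=transitions):
       t0   t1   t2   t3   t4
   p0   0   -3    0    2    0
   p1   3    0    0    0    0
   p2   0    0    0    2    2
   p3   0    0   -3   -4   -1
   p4   0    0    2    0    0
   p5  -3    3    0    0    0

Candidate y = [3, 3, 1, 2, 3, 3]; check y·C column-wise:
  col t0: 3·0 + 3·3 + 1·0 + 2·0 + 3·0 + 3·-3 = 0
  col t1: 3·-3 + 3·0 + 1·0 + 2·0 + 3·0 + 3·3 = 0
  col t2: 3·0 + 3·0 + 1·0 + 2·-3 + 3·2 + 3·0 = 0
  col t3: 3·2 + 3·0 + 1·2 + 2·-4 + 3·0 + 3·0 = 0
  col t4: 3·0 + 3·0 + 1·2 + 2·-1 + 3·0 + 3·0 = 0

y = (p0:3, p1:3, p2:1, p3:2, p4:3, p5:3)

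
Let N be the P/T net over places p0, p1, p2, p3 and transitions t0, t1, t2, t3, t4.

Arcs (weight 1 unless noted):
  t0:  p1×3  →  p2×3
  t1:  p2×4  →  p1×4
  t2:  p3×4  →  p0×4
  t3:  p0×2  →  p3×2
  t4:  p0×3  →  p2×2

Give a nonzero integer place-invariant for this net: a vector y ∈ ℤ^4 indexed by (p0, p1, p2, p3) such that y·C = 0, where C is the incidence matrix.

y = (p0:2, p1:3, p2:3, p3:2)

Incidence matrix C (rows=places, cols=transitions):
       t0   t1   t2   t3   t4
   p0   0    0    4   -2   -3
   p1  -3    4    0    0    0
   p2   3   -4    0    0    2
   p3   0    0   -4    2    0

Candidate y = [2, 3, 3, 2]; check y·C column-wise:
  col t0: 2·0 + 3·-3 + 3·3 + 2·0 = 0
  col t1: 2·0 + 3·4 + 3·-4 + 2·0 = 0
  col t2: 2·4 + 3·0 + 3·0 + 2·-4 = 0
  col t3: 2·-2 + 3·0 + 3·0 + 2·2 = 0
  col t4: 2·-3 + 3·0 + 3·2 + 2·0 = 0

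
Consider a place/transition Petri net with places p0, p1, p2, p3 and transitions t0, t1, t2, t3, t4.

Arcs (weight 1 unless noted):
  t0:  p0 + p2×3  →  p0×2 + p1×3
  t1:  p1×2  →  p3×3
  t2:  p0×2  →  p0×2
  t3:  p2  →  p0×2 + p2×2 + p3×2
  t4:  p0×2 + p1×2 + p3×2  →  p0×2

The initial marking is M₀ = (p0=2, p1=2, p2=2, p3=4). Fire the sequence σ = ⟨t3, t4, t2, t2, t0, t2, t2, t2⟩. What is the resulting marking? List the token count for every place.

step 1: fire t3:  (p0=2, p1=2, p2=2, p3=4) → (p0=4, p1=2, p2=3, p3=6)
step 2: fire t4:  (p0=4, p1=2, p2=3, p3=6) → (p0=4, p1=0, p2=3, p3=4)
step 3: fire t2:  (p0=4, p1=0, p2=3, p3=4) → (p0=4, p1=0, p2=3, p3=4)
step 4: fire t2:  (p0=4, p1=0, p2=3, p3=4) → (p0=4, p1=0, p2=3, p3=4)
step 5: fire t0:  (p0=4, p1=0, p2=3, p3=4) → (p0=5, p1=3, p2=0, p3=4)
step 6: fire t2:  (p0=5, p1=3, p2=0, p3=4) → (p0=5, p1=3, p2=0, p3=4)
step 7: fire t2:  (p0=5, p1=3, p2=0, p3=4) → (p0=5, p1=3, p2=0, p3=4)
step 8: fire t2:  (p0=5, p1=3, p2=0, p3=4) → (p0=5, p1=3, p2=0, p3=4)

(p0=5, p1=3, p2=0, p3=4)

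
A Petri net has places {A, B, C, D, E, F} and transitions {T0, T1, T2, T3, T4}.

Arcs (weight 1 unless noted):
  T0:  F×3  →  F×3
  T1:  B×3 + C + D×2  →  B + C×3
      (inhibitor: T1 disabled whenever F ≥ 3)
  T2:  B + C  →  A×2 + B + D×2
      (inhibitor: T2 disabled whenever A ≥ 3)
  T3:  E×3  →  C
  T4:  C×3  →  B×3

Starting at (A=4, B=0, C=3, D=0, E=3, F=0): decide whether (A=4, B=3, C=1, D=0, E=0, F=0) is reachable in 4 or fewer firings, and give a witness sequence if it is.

YES — reachable via ⟨T3, T4⟩ (2 firings)

step 1: fire T3:  (A=4, B=0, C=3, D=0, E=3, F=0) → (A=4, B=0, C=4, D=0, E=0, F=0)
step 2: fire T4:  (A=4, B=0, C=4, D=0, E=0, F=0) → (A=4, B=3, C=1, D=0, E=0, F=0)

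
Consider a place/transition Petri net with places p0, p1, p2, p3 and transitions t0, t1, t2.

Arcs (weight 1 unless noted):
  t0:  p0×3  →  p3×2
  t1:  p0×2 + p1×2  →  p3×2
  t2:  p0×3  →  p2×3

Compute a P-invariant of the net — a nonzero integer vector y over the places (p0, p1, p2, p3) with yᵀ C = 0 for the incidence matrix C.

Incidence matrix C (rows=places, cols=transitions):
       t0   t1   t2
   p0  -3   -2   -3
   p1   0   -2    0
   p2   0    0    3
   p3   2    2    0

Candidate y = [2, 1, 2, 3]; check y·C column-wise:
  col t0: 2·-3 + 1·0 + 2·0 + 3·2 = 0
  col t1: 2·-2 + 1·-2 + 2·0 + 3·2 = 0
  col t2: 2·-3 + 1·0 + 2·3 + 3·0 = 0

y = (p0:2, p1:1, p2:2, p3:3)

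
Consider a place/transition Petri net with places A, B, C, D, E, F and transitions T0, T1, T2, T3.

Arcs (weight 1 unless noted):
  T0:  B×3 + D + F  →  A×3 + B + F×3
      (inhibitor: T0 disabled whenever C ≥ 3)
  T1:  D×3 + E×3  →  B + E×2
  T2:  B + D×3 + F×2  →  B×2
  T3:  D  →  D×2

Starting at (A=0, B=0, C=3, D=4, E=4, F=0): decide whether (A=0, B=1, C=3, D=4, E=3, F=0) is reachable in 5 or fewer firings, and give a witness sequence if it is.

step 1: fire T1:  (A=0, B=0, C=3, D=4, E=4, F=0) → (A=0, B=1, C=3, D=1, E=3, F=0)
step 2: fire T3:  (A=0, B=1, C=3, D=1, E=3, F=0) → (A=0, B=1, C=3, D=2, E=3, F=0)
step 3: fire T3:  (A=0, B=1, C=3, D=2, E=3, F=0) → (A=0, B=1, C=3, D=3, E=3, F=0)
step 4: fire T3:  (A=0, B=1, C=3, D=3, E=3, F=0) → (A=0, B=1, C=3, D=4, E=3, F=0)

YES — reachable via ⟨T1, T3, T3, T3⟩ (4 firings)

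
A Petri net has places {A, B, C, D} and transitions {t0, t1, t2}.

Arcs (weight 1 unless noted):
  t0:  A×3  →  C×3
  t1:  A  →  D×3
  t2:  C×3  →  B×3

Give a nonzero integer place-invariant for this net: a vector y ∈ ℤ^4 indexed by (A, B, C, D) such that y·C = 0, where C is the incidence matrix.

Incidence matrix C (rows=places, cols=transitions):
       t0   t1   t2
    A  -3   -1    0
    B   0    0    3
    C   3    0   -3
    D   0    3    0

Candidate y = [3, 3, 3, 1]; check y·C column-wise:
  col t0: 3·-3 + 3·0 + 3·3 + 1·0 = 0
  col t1: 3·-1 + 3·0 + 3·0 + 1·3 = 0
  col t2: 3·0 + 3·3 + 3·-3 + 1·0 = 0

y = (A:3, B:3, C:3, D:1)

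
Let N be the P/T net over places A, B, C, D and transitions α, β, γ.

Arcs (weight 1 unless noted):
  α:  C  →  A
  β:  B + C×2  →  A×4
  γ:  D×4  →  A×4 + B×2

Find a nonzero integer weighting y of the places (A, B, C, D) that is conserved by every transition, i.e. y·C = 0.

y = (A:1, B:2, C:1, D:2)

Incidence matrix C (rows=places, cols=transitions):
        α    β    γ
    A   1    4    4
    B   0   -1    2
    C  -1   -2    0
    D   0    0   -4

Candidate y = [1, 2, 1, 2]; check y·C column-wise:
  col α: 1·1 + 2·0 + 1·-1 + 2·0 = 0
  col β: 1·4 + 2·-1 + 1·-2 + 2·0 = 0
  col γ: 1·4 + 2·2 + 1·0 + 2·-4 = 0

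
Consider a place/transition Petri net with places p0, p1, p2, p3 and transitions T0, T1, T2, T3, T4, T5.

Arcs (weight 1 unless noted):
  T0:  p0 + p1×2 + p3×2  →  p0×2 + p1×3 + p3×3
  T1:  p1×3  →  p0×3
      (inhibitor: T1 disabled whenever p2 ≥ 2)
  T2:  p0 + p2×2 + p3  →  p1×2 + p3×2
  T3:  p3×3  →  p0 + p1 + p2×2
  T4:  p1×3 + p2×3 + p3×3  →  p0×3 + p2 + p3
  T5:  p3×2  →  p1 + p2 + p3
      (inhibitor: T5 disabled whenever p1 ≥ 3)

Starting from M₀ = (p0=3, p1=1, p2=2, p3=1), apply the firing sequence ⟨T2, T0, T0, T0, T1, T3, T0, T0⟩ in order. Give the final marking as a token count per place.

(p0=11, p1=6, p2=2, p3=4)

step 1: fire T2:  (p0=3, p1=1, p2=2, p3=1) → (p0=2, p1=3, p2=0, p3=2)
step 2: fire T0:  (p0=2, p1=3, p2=0, p3=2) → (p0=3, p1=4, p2=0, p3=3)
step 3: fire T0:  (p0=3, p1=4, p2=0, p3=3) → (p0=4, p1=5, p2=0, p3=4)
step 4: fire T0:  (p0=4, p1=5, p2=0, p3=4) → (p0=5, p1=6, p2=0, p3=5)
step 5: fire T1:  (p0=5, p1=6, p2=0, p3=5) → (p0=8, p1=3, p2=0, p3=5)
step 6: fire T3:  (p0=8, p1=3, p2=0, p3=5) → (p0=9, p1=4, p2=2, p3=2)
step 7: fire T0:  (p0=9, p1=4, p2=2, p3=2) → (p0=10, p1=5, p2=2, p3=3)
step 8: fire T0:  (p0=10, p1=5, p2=2, p3=3) → (p0=11, p1=6, p2=2, p3=4)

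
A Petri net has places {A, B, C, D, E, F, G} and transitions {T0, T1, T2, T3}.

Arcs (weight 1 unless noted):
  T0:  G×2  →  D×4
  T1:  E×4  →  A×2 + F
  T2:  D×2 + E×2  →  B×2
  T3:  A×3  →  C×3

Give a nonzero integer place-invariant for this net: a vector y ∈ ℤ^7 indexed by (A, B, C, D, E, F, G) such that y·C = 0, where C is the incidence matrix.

y = (A:2, B:1, C:2, D:0, E:1, F:0, G:0)

Incidence matrix C (rows=places, cols=transitions):
       T0   T1   T2   T3
    A   0    2    0   -3
    B   0    0    2    0
    C   0    0    0    3
    D   4    0   -2    0
    E   0   -4   -2    0
    F   0    1    0    0
    G  -2    0    0    0

Candidate y = [2, 1, 2, 0, 1, 0, 0]; check y·C column-wise:
  col T0: 2·0 + 1·0 + 2·0 + 0·4 + 1·0 + 0·-2 = 0
  col T1: 2·2 + 1·0 + 2·0 + 1·-4 + 0·1 = 0
  col T2: 2·0 + 1·2 + 2·0 + 0·-2 + 1·-2 = 0
  col T3: 2·-3 + 1·0 + 2·3 + 1·0 = 0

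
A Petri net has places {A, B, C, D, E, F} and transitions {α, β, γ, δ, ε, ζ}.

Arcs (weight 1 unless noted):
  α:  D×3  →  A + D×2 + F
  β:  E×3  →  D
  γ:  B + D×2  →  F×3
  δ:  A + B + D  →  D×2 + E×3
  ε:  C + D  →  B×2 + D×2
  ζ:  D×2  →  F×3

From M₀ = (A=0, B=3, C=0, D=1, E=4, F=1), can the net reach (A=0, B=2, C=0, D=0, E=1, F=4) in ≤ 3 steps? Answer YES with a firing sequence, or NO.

step 1: fire β:  (A=0, B=3, C=0, D=1, E=4, F=1) → (A=0, B=3, C=0, D=2, E=1, F=1)
step 2: fire γ:  (A=0, B=3, C=0, D=2, E=1, F=1) → (A=0, B=2, C=0, D=0, E=1, F=4)

YES — reachable via ⟨β, γ⟩ (2 firings)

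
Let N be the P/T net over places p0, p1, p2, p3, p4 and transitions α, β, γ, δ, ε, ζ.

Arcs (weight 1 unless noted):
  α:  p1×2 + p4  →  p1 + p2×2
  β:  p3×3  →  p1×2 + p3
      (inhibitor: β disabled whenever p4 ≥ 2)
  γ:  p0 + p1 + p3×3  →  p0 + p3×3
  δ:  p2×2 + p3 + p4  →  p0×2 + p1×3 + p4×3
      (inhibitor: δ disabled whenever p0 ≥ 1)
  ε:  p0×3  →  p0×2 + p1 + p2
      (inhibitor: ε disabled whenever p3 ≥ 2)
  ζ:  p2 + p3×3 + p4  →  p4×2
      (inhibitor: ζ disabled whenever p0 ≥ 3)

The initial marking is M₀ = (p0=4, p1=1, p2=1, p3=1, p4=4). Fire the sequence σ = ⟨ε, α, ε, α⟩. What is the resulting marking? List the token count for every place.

step 1: fire ε:  (p0=4, p1=1, p2=1, p3=1, p4=4) → (p0=3, p1=2, p2=2, p3=1, p4=4)
step 2: fire α:  (p0=3, p1=2, p2=2, p3=1, p4=4) → (p0=3, p1=1, p2=4, p3=1, p4=3)
step 3: fire ε:  (p0=3, p1=1, p2=4, p3=1, p4=3) → (p0=2, p1=2, p2=5, p3=1, p4=3)
step 4: fire α:  (p0=2, p1=2, p2=5, p3=1, p4=3) → (p0=2, p1=1, p2=7, p3=1, p4=2)

(p0=2, p1=1, p2=7, p3=1, p4=2)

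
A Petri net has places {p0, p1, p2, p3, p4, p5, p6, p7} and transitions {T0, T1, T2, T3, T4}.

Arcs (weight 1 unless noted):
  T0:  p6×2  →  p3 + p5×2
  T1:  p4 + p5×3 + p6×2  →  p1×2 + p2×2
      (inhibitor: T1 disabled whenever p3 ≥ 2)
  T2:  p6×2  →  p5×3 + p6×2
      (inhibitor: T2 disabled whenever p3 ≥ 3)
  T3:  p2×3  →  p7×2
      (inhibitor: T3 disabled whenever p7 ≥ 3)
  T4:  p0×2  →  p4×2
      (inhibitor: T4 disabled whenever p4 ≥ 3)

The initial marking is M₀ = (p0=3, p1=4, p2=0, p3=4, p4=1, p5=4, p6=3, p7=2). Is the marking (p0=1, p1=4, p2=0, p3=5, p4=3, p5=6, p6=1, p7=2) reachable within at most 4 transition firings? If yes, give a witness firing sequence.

YES — reachable via ⟨T0, T4⟩ (2 firings)

step 1: fire T0:  (p0=3, p1=4, p2=0, p3=4, p4=1, p5=4, p6=3, p7=2) → (p0=3, p1=4, p2=0, p3=5, p4=1, p5=6, p6=1, p7=2)
step 2: fire T4:  (p0=3, p1=4, p2=0, p3=5, p4=1, p5=6, p6=1, p7=2) → (p0=1, p1=4, p2=0, p3=5, p4=3, p5=6, p6=1, p7=2)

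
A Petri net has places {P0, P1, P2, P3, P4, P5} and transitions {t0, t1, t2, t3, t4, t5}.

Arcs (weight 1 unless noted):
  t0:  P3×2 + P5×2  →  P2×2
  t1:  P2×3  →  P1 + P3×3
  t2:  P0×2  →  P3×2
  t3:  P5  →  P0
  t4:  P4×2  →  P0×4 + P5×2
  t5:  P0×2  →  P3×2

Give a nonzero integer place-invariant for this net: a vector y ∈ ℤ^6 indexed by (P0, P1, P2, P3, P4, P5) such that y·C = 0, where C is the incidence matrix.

Incidence matrix C (rows=places, cols=transitions):
       t0   t1   t2   t3   t4   t5
   P0   0    0   -2    1    4   -2
   P1   0    1    0    0    0    0
   P2   2   -3    0    0    0    0
   P3  -2    3    2    0    0    2
   P4   0    0    0    0   -2    0
   P5  -2    0    0   -1    2    0

Candidate y = [1, 3, 2, 1, 3, 1]; check y·C column-wise:
  col t0: 1·0 + 3·0 + 2·2 + 1·-2 + 3·0 + 1·-2 = 0
  col t1: 1·0 + 3·1 + 2·-3 + 1·3 + 3·0 + 1·0 = 0
  col t2: 1·-2 + 3·0 + 2·0 + 1·2 + 3·0 + 1·0 = 0
  col t3: 1·1 + 3·0 + 2·0 + 1·0 + 3·0 + 1·-1 = 0
  col t4: 1·4 + 3·0 + 2·0 + 1·0 + 3·-2 + 1·2 = 0
  col t5: 1·-2 + 3·0 + 2·0 + 1·2 + 3·0 + 1·0 = 0

y = (P0:1, P1:3, P2:2, P3:1, P4:3, P5:1)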